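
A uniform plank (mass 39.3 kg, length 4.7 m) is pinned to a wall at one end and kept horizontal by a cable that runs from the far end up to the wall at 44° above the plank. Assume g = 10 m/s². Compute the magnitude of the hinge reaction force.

|H| ≈ 283 N

Take torques about the hinge: T sin 44° · 4.7 = 39.3×10×2.35 = 923.55 N·m.
So T = 923.55 / (0.6947 × 4.7) = 282.87 N.
ΣF_x = 0: H_x = T cos 44° = 203.48 N.
ΣF_y = 0: H_y = (39.3×10) − T sin 44° = 393 − 196.5 = 196.5 N.
|H| = √(H_x² + H_y²) = √((203.48)² + (196.5)²) = 282.87 N.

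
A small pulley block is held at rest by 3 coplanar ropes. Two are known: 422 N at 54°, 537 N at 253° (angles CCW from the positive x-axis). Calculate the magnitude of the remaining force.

F ≈ 195 N

Sum the known components: ΣF_x = 91.04 N, ΣF_y = -172.1 N.
For equilibrium the remaining force must supply (−ΣF_x, −ΣF_y) = (-91.04, 172.1) N.
Magnitude = √((-91.04)² + (172.1)²) = 194.7 N; direction = atan2(172.1, -91.04) = 117.9°.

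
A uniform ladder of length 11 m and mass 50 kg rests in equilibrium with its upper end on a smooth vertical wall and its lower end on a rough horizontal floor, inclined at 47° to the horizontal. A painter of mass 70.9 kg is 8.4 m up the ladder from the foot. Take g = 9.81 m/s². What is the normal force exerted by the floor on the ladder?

N_floor ≈ 1190 N

ΣF_y = 0: N_floor = 50×9.81 + 70.9×9.81 = 1186 N.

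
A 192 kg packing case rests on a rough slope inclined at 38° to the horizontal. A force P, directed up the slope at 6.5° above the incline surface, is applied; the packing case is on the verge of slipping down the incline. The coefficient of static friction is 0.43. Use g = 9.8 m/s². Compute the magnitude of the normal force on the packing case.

On the verge of sliding down the incline, friction equals μN and acts up the slope.
Perpendicular: N + P sin 6.5° = W cos 38° = 1483 N.
Along incline: P cos 6.5° + μN = W sin 38° with W sin 38° = 1158 N.
Solving the pair for P and N: P = 551.2 N, N = 1420 N (and f = μN = 610.7 N).

N ≈ 1420 N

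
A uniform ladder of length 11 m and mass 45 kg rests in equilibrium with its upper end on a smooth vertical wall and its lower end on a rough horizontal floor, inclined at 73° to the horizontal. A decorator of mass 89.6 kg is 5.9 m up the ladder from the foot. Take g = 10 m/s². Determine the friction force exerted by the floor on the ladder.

Torques about the foot: N_wall · 11 sin 73° = 45×10×5.5 cos 73° + 89.6×10×5.9 cos 73° → N_wall = 215.72 N.
ΣF_x = 0: f_floor = N_wall = 215.72 N.

f ≈ 216 N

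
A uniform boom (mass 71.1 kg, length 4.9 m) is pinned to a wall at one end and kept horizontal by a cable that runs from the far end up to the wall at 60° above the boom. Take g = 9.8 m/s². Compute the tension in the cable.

Take torques about the hinge: T sin 60° · 4.9 = 71.1×9.8×2.45 = 1707.1 N·m.
So T = 1707.1 / (0.8660 × 4.9) = 402.29 N.

T ≈ 402 N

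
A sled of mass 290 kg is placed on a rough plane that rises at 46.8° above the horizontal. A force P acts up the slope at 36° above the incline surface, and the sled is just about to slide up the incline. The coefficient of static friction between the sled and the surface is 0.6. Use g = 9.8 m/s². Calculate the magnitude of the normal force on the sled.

N ≈ 307 N

On the verge of sliding up the incline, friction equals μN and acts down the slope.
Perpendicular: N + P sin 36° = W cos 46.8° = 1945 N.
Along incline: P cos 36° = W sin 46.8° + μN  with W sin 46.8° = 2072 N.
Solving the pair for P and N: P = 2788 N, N = 306.6 N (and f = μN = 184 N).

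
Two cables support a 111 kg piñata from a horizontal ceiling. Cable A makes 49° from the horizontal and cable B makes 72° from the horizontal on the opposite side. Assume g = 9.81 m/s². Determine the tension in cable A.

Weight W = 111 × 9.81 = 1089 N acts straight down.
Horizontal: T_A cos 49° = T_B cos 72°  →  T_B = 2.123 T_A.
Vertical: T_A sin 49° + T_B sin 72° = 1089.
Substituting the horizontal relation into the vertical equation gives 2.774 T_A = 1089, so T_A = 392.6 N.

T_A ≈ 393 N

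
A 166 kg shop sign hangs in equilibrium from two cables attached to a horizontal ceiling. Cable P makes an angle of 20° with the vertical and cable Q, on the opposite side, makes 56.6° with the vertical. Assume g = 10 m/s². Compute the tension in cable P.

T_P ≈ 1420 N

Angles from the horizontal: cable P is 90° − 20° = 70°, cable Q is 90° − 56.6° = 33.4°.
Weight W = 166 × 10 = 1660 N acts straight down.
Horizontal: T_P cos 70° = T_Q cos 33.4°  →  T_Q = 0.4097 T_P.
Vertical: T_P sin 70° + T_Q sin 33.4° = 1660.
Substituting the horizontal relation into the vertical equation gives 1.165 T_P = 1660, so T_P = 1425 N.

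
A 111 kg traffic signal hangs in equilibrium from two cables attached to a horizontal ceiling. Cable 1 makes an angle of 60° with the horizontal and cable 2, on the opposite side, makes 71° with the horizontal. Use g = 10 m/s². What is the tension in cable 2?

T_2 ≈ 735 N

Weight W = 111 × 10 = 1110 N acts straight down.
Horizontal: T_1 cos 60° = T_2 cos 71°  →  T_1 = 0.6511 T_2.
Vertical: T_1 sin 60° + T_2 sin 71° = 1110.
Substituting the horizontal relation into the vertical equation gives 1.509 T_2 = 1110, so T_2 = 735.4 N.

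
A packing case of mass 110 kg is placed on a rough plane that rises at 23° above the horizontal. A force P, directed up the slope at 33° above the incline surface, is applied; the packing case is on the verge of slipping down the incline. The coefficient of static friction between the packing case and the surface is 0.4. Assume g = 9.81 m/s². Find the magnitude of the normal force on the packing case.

N ≈ 972 N

On the verge of sliding down the incline, friction equals μN and acts up the slope.
Perpendicular: N + P sin 33° = W cos 23° = 993.3 N.
Along incline: P cos 33° + μN = W sin 23° with W sin 23° = 421.6 N.
Solving the pair for P and N: P = 39.16 N, N = 972 N (and f = μN = 388.8 N).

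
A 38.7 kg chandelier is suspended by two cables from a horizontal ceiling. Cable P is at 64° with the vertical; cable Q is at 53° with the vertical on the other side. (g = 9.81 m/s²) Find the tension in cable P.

T_P ≈ 340 N

Angles from the horizontal: cable P is 90° − 64° = 26°, cable Q is 90° − 53° = 37°.
Weight W = 38.7 × 9.81 = 379.6 N acts straight down.
Horizontal: T_P cos 26° = T_Q cos 37°  →  T_Q = 1.125 T_P.
Vertical: T_P sin 26° + T_Q sin 37° = 379.6.
Substituting the horizontal relation into the vertical equation gives 1.116 T_P = 379.6, so T_P = 340.3 N.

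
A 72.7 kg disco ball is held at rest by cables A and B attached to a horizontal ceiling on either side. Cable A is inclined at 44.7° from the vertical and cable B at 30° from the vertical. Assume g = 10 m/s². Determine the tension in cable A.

Angles from the horizontal: cable A is 90° − 44.7° = 45.3°, cable B is 90° − 30° = 60°.
Weight W = 72.7 × 10 = 727 N acts straight down.
Horizontal: T_A cos 45.3° = T_B cos 60°  →  T_B = 1.407 T_A.
Vertical: T_A sin 45.3° + T_B sin 60° = 727.
Substituting the horizontal relation into the vertical equation gives 1.929 T_A = 727, so T_A = 376.9 N.

T_A ≈ 377 N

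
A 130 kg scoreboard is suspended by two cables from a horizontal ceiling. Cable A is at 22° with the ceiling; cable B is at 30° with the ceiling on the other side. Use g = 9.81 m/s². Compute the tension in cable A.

Weight W = 130 × 9.81 = 1275 N acts straight down.
Horizontal: T_A cos 22° = T_B cos 30°  →  T_B = 1.071 T_A.
Vertical: T_A sin 22° + T_B sin 30° = 1275.
Substituting the horizontal relation into the vertical equation gives 0.9099 T_A = 1275, so T_A = 1402 N.

T_A ≈ 1400 N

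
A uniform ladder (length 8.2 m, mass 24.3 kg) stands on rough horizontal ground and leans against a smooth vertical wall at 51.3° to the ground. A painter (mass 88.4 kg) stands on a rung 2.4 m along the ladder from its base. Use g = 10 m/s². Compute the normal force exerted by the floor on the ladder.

ΣF_y = 0: N_floor = 24.3×10 + 88.4×10 = 1127 N.

N_floor ≈ 1130 N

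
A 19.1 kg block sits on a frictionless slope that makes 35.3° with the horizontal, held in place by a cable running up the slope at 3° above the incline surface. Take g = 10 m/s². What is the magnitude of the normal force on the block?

N ≈ 150 N

Take axes along and perpendicular to the incline. Weight components: W sin 35.3° = 110.4 N down-slope, W cos 35.3° = 155.9 N into the surface.
Along incline: T cos 3° = W sin 35.3° → T = 110.5 N.
Perpendicular: N = W cos 35.3° − T sin 3° = 150.1 N.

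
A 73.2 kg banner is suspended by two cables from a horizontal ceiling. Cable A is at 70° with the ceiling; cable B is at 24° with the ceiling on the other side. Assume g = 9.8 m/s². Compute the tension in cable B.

Weight W = 73.2 × 9.8 = 717.4 N acts straight down.
Horizontal: T_A cos 70° = T_B cos 24°  →  T_A = 2.671 T_B.
Vertical: T_A sin 70° + T_B sin 24° = 717.4.
Substituting the horizontal relation into the vertical equation gives 2.917 T_B = 717.4, so T_B = 246 N.

T_B ≈ 246 N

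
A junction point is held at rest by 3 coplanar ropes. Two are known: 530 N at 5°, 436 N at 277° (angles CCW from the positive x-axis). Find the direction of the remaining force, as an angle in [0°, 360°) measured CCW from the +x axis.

Sum the known components: ΣF_x = 581.1 N, ΣF_y = -386.6 N.
For equilibrium the remaining force must supply (−ΣF_x, −ΣF_y) = (-581.1, 386.6) N.
Magnitude = √((-581.1)² + (386.6)²) = 697.9 N; direction = atan2(386.6, -581.1) = 146.4°.

θ ≈ 146°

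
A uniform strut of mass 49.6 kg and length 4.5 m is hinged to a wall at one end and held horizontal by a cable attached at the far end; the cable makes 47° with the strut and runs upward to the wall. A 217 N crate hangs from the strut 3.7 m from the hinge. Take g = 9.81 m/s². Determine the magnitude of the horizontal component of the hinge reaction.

H_x ≈ 393 N

Take torques about the hinge: T sin 47° · 4.5 = 49.6×9.81×2.25 + 217×3.7 = 1897.7 N·m.
So T = 1897.7 / (0.7314 × 4.5) = 576.62 N.
ΣF_x = 0: H_x = T cos 47° = 393.25 N.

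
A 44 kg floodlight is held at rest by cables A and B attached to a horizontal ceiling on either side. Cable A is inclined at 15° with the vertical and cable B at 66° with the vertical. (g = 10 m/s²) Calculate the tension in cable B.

T_B ≈ 115 N

Angles from the horizontal: cable A is 90° − 15° = 75°, cable B is 90° − 66° = 24°.
Weight W = 44 × 10 = 440 N acts straight down.
Horizontal: T_A cos 75° = T_B cos 24°  →  T_A = 3.53 T_B.
Vertical: T_A sin 75° + T_B sin 24° = 440.
Substituting the horizontal relation into the vertical equation gives 3.816 T_B = 440, so T_B = 115.3 N.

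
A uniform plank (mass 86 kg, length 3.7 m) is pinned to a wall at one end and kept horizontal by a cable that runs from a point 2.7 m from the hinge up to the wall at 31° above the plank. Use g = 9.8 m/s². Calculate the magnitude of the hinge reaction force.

|H| ≈ 997 N

Take torques about the hinge: T sin 31° · 2.7 = 86×9.8×1.85 = 1559.2 N·m.
So T = 1559.2 / (0.5150 × 2.7) = 1121.2 N.
ΣF_x = 0: H_x = T cos 31° = 961.08 N.
ΣF_y = 0: H_y = (86×9.8) − T sin 31° = 842.8 − 577.47 = 265.33 N.
|H| = √(H_x² + H_y²) = √((961.08)² + (265.33)²) = 997.03 N.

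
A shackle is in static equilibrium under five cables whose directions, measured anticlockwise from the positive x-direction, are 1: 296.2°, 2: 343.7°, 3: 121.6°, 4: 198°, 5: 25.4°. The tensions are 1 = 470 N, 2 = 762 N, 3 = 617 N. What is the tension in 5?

Resolve: ΣF_x = 470 cos 296.2° + 762 cos 343.7° + 617 cos 121.6° + T_4 cos 198° + T_5 cos 25.4° = 0.
        ΣF_y = 470 sin 296.2° + 762 sin 343.7° + 617 sin 121.6° + T_4 sin 198° + T_5 sin 25.4° = 0.
The known terms sum to (615.6, -110.1) N, so -0.9511 T_4 + 0.9033 T_5 = -615.6 and -0.3090 T_4 + 0.4289 T_5 = 110.1.
Solving simultaneously: T_4 = 2822 N, T_5 = 2290 N.

T_5 ≈ 2290 N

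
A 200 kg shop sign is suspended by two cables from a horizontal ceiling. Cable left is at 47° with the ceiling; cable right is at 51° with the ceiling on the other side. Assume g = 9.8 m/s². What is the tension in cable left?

Weight W = 200 × 9.8 = 1960 N acts straight down.
Horizontal: T_left cos 47° = T_right cos 51°  →  T_right = 1.084 T_left.
Vertical: T_left sin 47° + T_right sin 51° = 1960.
Substituting the horizontal relation into the vertical equation gives 1.574 T_left = 1960, so T_left = 1246 N.

T_left ≈ 1250 N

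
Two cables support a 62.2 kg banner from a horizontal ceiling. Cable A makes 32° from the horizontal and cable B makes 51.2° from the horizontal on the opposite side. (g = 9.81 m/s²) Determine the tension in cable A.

Weight W = 62.2 × 9.81 = 610.2 N acts straight down.
Horizontal: T_A cos 32° = T_B cos 51.2°  →  T_B = 1.353 T_A.
Vertical: T_A sin 32° + T_B sin 51.2° = 610.2.
Substituting the horizontal relation into the vertical equation gives 1.585 T_A = 610.2, so T_A = 385.1 N.

T_A ≈ 385 N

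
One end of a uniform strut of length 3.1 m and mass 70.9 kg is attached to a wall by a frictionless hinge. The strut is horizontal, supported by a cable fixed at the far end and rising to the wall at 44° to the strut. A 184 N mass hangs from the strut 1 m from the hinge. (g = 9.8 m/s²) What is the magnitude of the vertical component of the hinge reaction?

|H_y| ≈ 472 N

Take torques about the hinge: T sin 44° · 3.1 = 70.9×9.8×1.55 + 184×1 = 1261 N·m.
So T = 1261 / (0.6947 × 3.1) = 585.56 N.
ΣF_y = 0: H_y = (70.9×9.8 + 184) − T sin 44° = 878.82 − 406.76 = 472.06 N.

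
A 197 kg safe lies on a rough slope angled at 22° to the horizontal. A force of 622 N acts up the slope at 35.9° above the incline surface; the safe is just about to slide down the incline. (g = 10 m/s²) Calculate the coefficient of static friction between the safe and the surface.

On the verge of sliding down the incline, friction is at its maximum μN and acts up the slope.
Perpendicular to incline: N = W cos 22° − P sin 35.9° = 1827 − 364.7 = 1462 N.
Along incline: P cos 35.9° + μN = W sin 22° → μ = (W sin 22° − P cos 35.9°) / N = 0.1602.

μ ≈ 0.160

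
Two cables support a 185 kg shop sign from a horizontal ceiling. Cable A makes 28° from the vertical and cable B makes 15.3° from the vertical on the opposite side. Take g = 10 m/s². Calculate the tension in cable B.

Angles from the horizontal: cable A is 90° − 28° = 62°, cable B is 90° − 15.3° = 74.7°.
Weight W = 185 × 10 = 1850 N acts straight down.
Horizontal: T_A cos 62° = T_B cos 74.7°  →  T_A = 0.5621 T_B.
Vertical: T_A sin 62° + T_B sin 74.7° = 1850.
Substituting the horizontal relation into the vertical equation gives 1.461 T_B = 1850, so T_B = 1266 N.

T_B ≈ 1270 N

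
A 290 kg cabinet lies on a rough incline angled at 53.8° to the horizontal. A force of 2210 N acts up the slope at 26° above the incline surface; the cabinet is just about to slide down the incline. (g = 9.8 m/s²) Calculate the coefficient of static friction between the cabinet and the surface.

μ ≈ 0.433

On the verge of sliding down the incline, friction is at its maximum μN and acts up the slope.
Perpendicular to incline: N = W cos 53.8° − P sin 26° = 1679 − 968.8 = 709.7 N.
Along incline: P cos 26° + μN = W sin 53.8° → μ = (W sin 53.8° − P cos 26°) / N = 0.4326.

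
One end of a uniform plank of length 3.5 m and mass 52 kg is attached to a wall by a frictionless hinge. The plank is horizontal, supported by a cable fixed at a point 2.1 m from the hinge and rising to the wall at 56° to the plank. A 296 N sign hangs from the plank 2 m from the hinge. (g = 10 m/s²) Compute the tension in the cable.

T ≈ 863 N

Take torques about the hinge: T sin 56° · 2.1 = 52×10×1.75 + 296×2 = 1502 N·m.
So T = 1502 / (0.8290 × 2.1) = 862.73 N.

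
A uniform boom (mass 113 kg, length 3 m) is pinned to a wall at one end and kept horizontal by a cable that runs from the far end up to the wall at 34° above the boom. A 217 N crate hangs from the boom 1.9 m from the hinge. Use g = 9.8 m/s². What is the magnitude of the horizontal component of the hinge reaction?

Take torques about the hinge: T sin 34° · 3 = 113×9.8×1.5 + 217×1.9 = 2073.4 N·m.
So T = 2073.4 / (0.5592 × 3) = 1235.9 N.
ΣF_x = 0: H_x = T cos 34° = 1024.6 N.

H_x ≈ 1020 N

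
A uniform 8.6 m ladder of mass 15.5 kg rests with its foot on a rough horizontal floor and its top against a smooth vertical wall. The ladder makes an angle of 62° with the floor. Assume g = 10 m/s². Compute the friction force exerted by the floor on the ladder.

f ≈ 41.2 N

Torques about the foot: N_wall · 8.6 sin 62° = 15.5×10×4.3 cos 62° → N_wall = 41.207 N.
ΣF_x = 0: f_floor = N_wall = 41.207 N.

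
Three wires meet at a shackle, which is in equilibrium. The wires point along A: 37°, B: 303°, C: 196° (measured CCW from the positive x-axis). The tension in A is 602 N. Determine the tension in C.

Resolve: ΣF_x = 602 cos 37° + T_B cos 303° + T_C cos 196° = 0.
        ΣF_y = 602 sin 37° + T_B sin 303° + T_C sin 196° = 0.
The known terms sum to (480.8, 362.3) N, so 0.5446 T_B − 0.9613 T_C = -480.8 and -0.8387 T_B − 0.2756 T_C = -362.3.
Solving simultaneously: T_B = 225.6 N, T_C = 628 N.

T_C ≈ 628 N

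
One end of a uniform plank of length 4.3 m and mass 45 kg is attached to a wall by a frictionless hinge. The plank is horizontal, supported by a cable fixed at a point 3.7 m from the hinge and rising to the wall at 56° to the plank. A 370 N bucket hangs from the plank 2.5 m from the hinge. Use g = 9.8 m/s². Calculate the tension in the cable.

T ≈ 611 N

Take torques about the hinge: T sin 56° · 3.7 = 45×9.8×2.15 + 370×2.5 = 1873.2 N·m.
So T = 1873.2 / (0.8290 × 3.7) = 610.66 N.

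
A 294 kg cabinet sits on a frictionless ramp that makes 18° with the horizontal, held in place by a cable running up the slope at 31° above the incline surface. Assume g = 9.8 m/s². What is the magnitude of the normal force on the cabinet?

Take axes along and perpendicular to the incline. Weight components: W sin 18° = 890.3 N down-slope, W cos 18° = 2740 N into the surface.
Along incline: T cos 31° = W sin 18° → T = 1039 N.
Perpendicular: N = W cos 18° − T sin 31° = 2205 N.

N ≈ 2210 N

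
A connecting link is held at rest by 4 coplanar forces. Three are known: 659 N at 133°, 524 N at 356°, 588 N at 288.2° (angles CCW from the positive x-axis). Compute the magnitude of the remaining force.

F ≈ 281 N

Sum the known components: ΣF_x = 256.9 N, ΣF_y = -113.2 N.
For equilibrium the remaining force must supply (−ΣF_x, −ΣF_y) = (-256.9, 113.2) N.
Magnitude = √((-256.9)² + (113.2)²) = 280.8 N; direction = atan2(113.2, -256.9) = 156.2°.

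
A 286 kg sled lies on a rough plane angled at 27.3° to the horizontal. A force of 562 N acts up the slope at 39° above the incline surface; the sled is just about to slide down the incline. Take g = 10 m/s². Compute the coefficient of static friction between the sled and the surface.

μ ≈ 0.400

On the verge of sliding down the incline, friction is at its maximum μN and acts up the slope.
Perpendicular to incline: N = W cos 27.3° − P sin 39° = 2541 − 353.7 = 2188 N.
Along incline: P cos 39° + μN = W sin 27.3° → μ = (W sin 27.3° − P cos 39°) / N = 0.3999.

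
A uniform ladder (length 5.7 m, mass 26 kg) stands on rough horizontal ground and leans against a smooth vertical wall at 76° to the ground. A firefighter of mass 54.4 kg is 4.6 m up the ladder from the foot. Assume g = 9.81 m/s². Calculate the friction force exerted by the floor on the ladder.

f ≈ 139 N

Torques about the foot: N_wall · 5.7 sin 76° = 26×9.81×2.85 cos 76° + 54.4×9.81×4.6 cos 76° → N_wall = 139.18 N.
ΣF_x = 0: f_floor = N_wall = 139.18 N.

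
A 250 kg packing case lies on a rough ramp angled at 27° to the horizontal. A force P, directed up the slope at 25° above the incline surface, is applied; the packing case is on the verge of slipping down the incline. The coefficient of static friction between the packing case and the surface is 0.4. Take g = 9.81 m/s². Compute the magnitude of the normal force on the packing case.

On the verge of sliding down the incline, friction equals μN and acts up the slope.
Perpendicular: N + P sin 25° = W cos 27° = 2185 N.
Along incline: P cos 25° + μN = W sin 27° with W sin 27° = 1113 N.
Solving the pair for P and N: P = 324.6 N, N = 2048 N (and f = μN = 819.2 N).

N ≈ 2050 N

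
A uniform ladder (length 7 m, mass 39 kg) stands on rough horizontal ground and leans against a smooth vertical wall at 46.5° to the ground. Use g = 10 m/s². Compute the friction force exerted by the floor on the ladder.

Torques about the foot: N_wall · 7 sin 46.5° = 39×10×3.5 cos 46.5° → N_wall = 185.05 N.
ΣF_x = 0: f_floor = N_wall = 185.05 N.

f ≈ 185 N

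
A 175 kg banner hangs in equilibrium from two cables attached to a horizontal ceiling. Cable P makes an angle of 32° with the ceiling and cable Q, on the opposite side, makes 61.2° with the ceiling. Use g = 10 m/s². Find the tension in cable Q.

T_Q ≈ 1490 N

Weight W = 175 × 10 = 1750 N acts straight down.
Horizontal: T_P cos 32° = T_Q cos 61.2°  →  T_P = 0.5681 T_Q.
Vertical: T_P sin 32° + T_Q sin 61.2° = 1750.
Substituting the horizontal relation into the vertical equation gives 1.177 T_Q = 1750, so T_Q = 1486 N.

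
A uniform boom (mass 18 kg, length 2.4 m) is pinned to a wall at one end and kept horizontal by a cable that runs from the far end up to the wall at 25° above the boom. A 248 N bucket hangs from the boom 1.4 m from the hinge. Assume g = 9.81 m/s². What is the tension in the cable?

Take torques about the hinge: T sin 25° · 2.4 = 18×9.81×1.2 + 248×1.4 = 559.1 N·m.
So T = 559.1 / (0.4226 × 2.4) = 551.22 N.

T ≈ 551 N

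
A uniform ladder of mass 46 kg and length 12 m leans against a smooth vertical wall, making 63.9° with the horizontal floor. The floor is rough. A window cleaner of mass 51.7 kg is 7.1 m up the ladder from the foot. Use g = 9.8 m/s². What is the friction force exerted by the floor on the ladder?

f ≈ 257 N

Torques about the foot: N_wall · 12 sin 63.9° = 46×9.8×6 cos 63.9° + 51.7×9.8×7.1 cos 63.9° → N_wall = 257.28 N.
ΣF_x = 0: f_floor = N_wall = 257.28 N.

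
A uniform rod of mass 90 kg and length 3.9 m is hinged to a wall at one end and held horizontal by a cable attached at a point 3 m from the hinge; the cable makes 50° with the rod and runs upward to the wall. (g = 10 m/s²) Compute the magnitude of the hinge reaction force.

Take torques about the hinge: T sin 50° · 3 = 90×10×1.95 = 1755 N·m.
So T = 1755 / (0.7660 × 3) = 763.66 N.
ΣF_x = 0: H_x = T cos 50° = 490.87 N.
ΣF_y = 0: H_y = (90×10) − T sin 50° = 900 − 585 = 315 N.
|H| = √(H_x² + H_y²) = √((490.87)² + (315)²) = 583.25 N.

|H| ≈ 583 N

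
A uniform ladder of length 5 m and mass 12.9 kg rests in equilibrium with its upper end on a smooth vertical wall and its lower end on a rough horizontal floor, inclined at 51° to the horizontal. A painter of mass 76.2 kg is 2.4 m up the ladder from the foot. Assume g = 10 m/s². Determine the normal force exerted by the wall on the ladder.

N_wall ≈ 348 N

Torques about the foot: N_wall · 5 sin 51° = 12.9×10×2.5 cos 51° + 76.2×10×2.4 cos 51° → N_wall = 348.42 N.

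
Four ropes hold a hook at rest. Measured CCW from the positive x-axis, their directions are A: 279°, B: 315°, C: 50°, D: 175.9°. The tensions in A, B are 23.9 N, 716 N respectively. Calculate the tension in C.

Resolve: ΣF_x = 23.9 cos 279° + 716 cos 315° + T_C cos 50° + T_D cos 175.9° = 0.
        ΣF_y = 23.9 sin 279° + 716 sin 315° + T_C sin 50° + T_D sin 175.9° = 0.
The known terms sum to (510, -529.9) N, so 0.6428 T_C − 0.9974 T_D = -510 and 0.7660 T_C + 0.0715 T_D = 529.9.
Solving simultaneously: T_C = 607.5 N, T_D = 902.8 N.

T_C ≈ 607 N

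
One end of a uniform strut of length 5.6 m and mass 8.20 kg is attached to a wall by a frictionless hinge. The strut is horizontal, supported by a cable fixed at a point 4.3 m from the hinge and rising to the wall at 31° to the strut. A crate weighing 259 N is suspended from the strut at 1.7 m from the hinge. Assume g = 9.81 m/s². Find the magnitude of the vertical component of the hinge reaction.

Take torques about the hinge: T sin 31° · 4.3 = 8.20×9.81×2.8 + 259×1.7 = 665.54 N·m.
So T = 665.54 / (0.5150 × 4.3) = 300.51 N.
ΣF_y = 0: H_y = (8.20×9.81 + 259) − T sin 31° = 339.44 − 154.78 = 184.67 N.

|H_y| ≈ 185 N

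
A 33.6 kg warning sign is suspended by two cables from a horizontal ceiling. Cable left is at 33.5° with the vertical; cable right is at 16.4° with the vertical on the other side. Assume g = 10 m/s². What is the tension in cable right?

T_right ≈ 242 N

Angles from the horizontal: cable left is 90° − 33.5° = 56.5°, cable right is 90° − 16.4° = 73.6°.
Weight W = 33.6 × 10 = 336 N acts straight down.
Horizontal: T_left cos 56.5° = T_right cos 73.6°  →  T_left = 0.5115 T_right.
Vertical: T_left sin 56.5° + T_right sin 73.6° = 336.
Substituting the horizontal relation into the vertical equation gives 1.386 T_right = 336, so T_right = 242.4 N.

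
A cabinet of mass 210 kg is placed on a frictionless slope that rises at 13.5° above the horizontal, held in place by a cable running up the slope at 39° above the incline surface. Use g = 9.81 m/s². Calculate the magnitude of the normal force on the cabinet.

N ≈ 1610 N

Take axes along and perpendicular to the incline. Weight components: W sin 13.5° = 480.9 N down-slope, W cos 13.5° = 2003 N into the surface.
Along incline: T cos 39° = W sin 13.5° → T = 618.8 N.
Perpendicular: N = W cos 13.5° − T sin 39° = 1614 N.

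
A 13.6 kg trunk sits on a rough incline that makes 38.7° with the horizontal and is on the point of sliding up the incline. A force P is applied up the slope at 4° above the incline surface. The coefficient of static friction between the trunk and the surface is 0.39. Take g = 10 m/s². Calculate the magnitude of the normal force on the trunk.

N ≈ 97.5 N

On the verge of sliding up the incline, friction equals μN and acts down the slope.
Perpendicular: N + P sin 4° = W cos 38.7° = 106.1 N.
Along incline: P cos 4° = W sin 38.7° + μN  with W sin 38.7° = 85.03 N.
Solving the pair for P and N: P = 123.4 N, N = 97.53 N (and f = μN = 38.04 N).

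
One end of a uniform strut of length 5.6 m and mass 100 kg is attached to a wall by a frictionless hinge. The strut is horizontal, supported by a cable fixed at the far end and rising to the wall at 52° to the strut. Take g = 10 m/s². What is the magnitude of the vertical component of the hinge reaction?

|H_y| ≈ 500 N

Take torques about the hinge: T sin 52° · 5.6 = 100×10×2.8 = 2800 N·m.
So T = 2800 / (0.7880 × 5.6) = 634.51 N.
ΣF_y = 0: H_y = (100×10) − T sin 52° = 1000 − 500 = 500 N.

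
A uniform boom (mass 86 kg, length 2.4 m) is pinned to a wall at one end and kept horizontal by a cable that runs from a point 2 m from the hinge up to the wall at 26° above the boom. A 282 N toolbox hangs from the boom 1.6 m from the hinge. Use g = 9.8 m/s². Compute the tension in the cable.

Take torques about the hinge: T sin 26° · 2 = 86×9.8×1.2 + 282×1.6 = 1462.6 N·m.
So T = 1462.6 / (0.4384 × 2) = 1668.2 N.

T ≈ 1670 N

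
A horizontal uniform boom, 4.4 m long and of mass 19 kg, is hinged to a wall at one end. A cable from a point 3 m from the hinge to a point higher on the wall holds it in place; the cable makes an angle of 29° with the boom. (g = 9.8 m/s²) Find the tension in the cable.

T ≈ 282 N

Take torques about the hinge: T sin 29° · 3 = 19×9.8×2.2 = 409.64 N·m.
So T = 409.64 / (0.4848 × 3) = 281.65 N.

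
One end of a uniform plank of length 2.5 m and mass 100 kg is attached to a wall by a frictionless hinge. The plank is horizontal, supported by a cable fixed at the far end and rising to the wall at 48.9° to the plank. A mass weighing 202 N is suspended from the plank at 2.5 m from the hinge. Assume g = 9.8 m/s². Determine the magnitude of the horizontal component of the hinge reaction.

Take torques about the hinge: T sin 48.9° · 2.5 = 100×9.8×1.25 + 202×2.5 = 1730 N·m.
So T = 1730 / (0.7536 × 2.5) = 918.3 N.
ΣF_x = 0: H_x = T cos 48.9° = 603.67 N.

H_x ≈ 604 N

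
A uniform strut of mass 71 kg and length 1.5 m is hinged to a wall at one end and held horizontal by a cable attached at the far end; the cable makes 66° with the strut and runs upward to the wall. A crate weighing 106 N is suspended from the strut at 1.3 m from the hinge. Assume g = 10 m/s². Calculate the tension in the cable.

Take torques about the hinge: T sin 66° · 1.5 = 71×10×0.75 + 106×1.3 = 670.3 N·m.
So T = 670.3 / (0.9135 × 1.5) = 489.16 N.

T ≈ 489 N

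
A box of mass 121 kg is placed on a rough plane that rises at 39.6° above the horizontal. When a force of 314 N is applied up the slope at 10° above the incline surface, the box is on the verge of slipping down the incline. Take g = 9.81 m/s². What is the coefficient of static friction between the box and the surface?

μ ≈ 0.520

On the verge of sliding down the incline, friction is at its maximum μN and acts up the slope.
Perpendicular to incline: N = W cos 39.6° − P sin 10° = 914.6 − 54.53 = 860.1 N.
Along incline: P cos 10° + μN = W sin 39.6° → μ = (W sin 39.6° − P cos 10°) / N = 0.5202.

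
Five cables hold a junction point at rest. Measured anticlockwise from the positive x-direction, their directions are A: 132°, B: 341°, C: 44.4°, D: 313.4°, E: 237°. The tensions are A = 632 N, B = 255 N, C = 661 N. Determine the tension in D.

T_D ≈ 225 N

Resolve: ΣF_x = 632 cos 132° + 255 cos 341° + 661 cos 44.4° + T_D cos 313.4° + T_E cos 237° = 0.
        ΣF_y = 632 sin 132° + 255 sin 341° + 661 sin 44.4° + T_D sin 313.4° + T_E sin 237° = 0.
The known terms sum to (290.5, 849.1) N, so 0.6871 T_D − 0.5446 T_E = -290.5 and -0.7266 T_D − 0.8387 T_E = -849.1.
Solving simultaneously: T_D = 225.2 N, T_E = 817.4 N.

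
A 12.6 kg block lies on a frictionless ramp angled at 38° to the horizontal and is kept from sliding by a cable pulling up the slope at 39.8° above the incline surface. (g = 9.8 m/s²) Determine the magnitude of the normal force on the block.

N ≈ 34 N

Take axes along and perpendicular to the incline. Weight components: W sin 38° = 76.02 N down-slope, W cos 38° = 97.3 N into the surface.
Along incline: T cos 39.8° = W sin 38° → T = 98.95 N.
Perpendicular: N = W cos 38° − T sin 39.8° = 33.96 N.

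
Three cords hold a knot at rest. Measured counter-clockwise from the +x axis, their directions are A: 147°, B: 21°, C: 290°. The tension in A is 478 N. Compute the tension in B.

Resolve: ΣF_x = 478 cos 147° + T_B cos 21° + T_C cos 290° = 0.
        ΣF_y = 478 sin 147° + T_B sin 21° + T_C sin 290° = 0.
The known terms sum to (-400.9, 260.3) N, so 0.9336 T_B + 0.3420 T_C = 400.9 and 0.3584 T_B − 0.9397 T_C = -260.3.
Solving simultaneously: T_B = 287.7 N, T_C = 386.8 N.

T_B ≈ 288 N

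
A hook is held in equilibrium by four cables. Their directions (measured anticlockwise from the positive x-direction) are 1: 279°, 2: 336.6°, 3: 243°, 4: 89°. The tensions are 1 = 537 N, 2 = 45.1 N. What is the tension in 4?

Resolve: ΣF_x = 537 cos 279° + 45.1 cos 336.6° + T_3 cos 243° + T_4 cos 89° = 0.
        ΣF_y = 537 sin 279° + 45.1 sin 336.6° + T_3 sin 243° + T_4 sin 89° = 0.
The known terms sum to (125.4, -548.3) N, so -0.4540 T_3 + 0.0175 T_4 = -125.4 and -0.8910 T_3 + 0.9998 T_4 = 548.3.
Solving simultaneously: T_3 = 307.8 N, T_4 = 822.7 N.

T_4 ≈ 823 N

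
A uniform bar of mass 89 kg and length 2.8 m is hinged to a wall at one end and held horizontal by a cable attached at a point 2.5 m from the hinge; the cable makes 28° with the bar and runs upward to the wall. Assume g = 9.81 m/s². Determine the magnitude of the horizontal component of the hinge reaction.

H_x ≈ 920 N

Take torques about the hinge: T sin 28° · 2.5 = 89×9.81×1.4 = 1222.3 N·m.
So T = 1222.3 / (0.4695 × 2.5) = 1041.4 N.
ΣF_x = 0: H_x = T cos 28° = 919.54 N.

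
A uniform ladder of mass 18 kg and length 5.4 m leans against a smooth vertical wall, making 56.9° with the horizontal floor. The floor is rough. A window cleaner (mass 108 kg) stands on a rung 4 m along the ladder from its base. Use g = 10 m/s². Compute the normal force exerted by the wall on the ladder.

Torques about the foot: N_wall · 5.4 sin 56.9° = 18×10×2.7 cos 56.9° + 108×10×4 cos 56.9° → N_wall = 580.18 N.

N_wall ≈ 580 N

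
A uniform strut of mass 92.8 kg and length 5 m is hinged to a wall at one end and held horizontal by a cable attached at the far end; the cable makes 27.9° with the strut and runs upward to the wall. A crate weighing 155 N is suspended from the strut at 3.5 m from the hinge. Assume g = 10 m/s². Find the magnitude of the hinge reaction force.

|H| ≈ 1200 N

Take torques about the hinge: T sin 27.9° · 5 = 92.8×10×2.5 + 155×3.5 = 2862.5 N·m.
So T = 2862.5 / (0.4679 × 5) = 1223.5 N.
ΣF_x = 0: H_x = T cos 27.9° = 1081.3 N.
ΣF_y = 0: H_y = (92.8×10 + 155) − T sin 27.9° = 1083 − 572.5 = 510.5 N.
|H| = √(H_x² + H_y²) = √((1081.3)² + (510.5)²) = 1195.7 N.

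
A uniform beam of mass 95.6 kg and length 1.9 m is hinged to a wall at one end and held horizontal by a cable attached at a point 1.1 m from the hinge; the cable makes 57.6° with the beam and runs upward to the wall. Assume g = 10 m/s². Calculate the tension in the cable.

Take torques about the hinge: T sin 57.6° · 1.1 = 95.6×10×0.95 = 908.2 N·m.
So T = 908.2 / (0.8443 × 1.1) = 977.86 N.

T ≈ 978 N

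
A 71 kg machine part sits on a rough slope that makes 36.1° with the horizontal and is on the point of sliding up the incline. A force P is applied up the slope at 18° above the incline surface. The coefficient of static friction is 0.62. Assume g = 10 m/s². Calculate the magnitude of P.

On the verge of sliding up the incline, friction equals μN and acts down the slope.
Perpendicular: N + P sin 18° = W cos 36.1° = 573.7 N.
Along incline: P cos 18° = W sin 36.1° + μN  with W sin 36.1° = 418.3 N.
Solving the pair for P and N: P = 677.4 N, N = 364.4 N (and f = μN = 225.9 N).

P ≈ 677 N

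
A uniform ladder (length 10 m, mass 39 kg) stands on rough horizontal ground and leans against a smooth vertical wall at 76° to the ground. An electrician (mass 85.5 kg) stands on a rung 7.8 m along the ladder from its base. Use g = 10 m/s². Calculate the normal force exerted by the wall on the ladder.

N_wall ≈ 215 N

Torques about the foot: N_wall · 10 sin 76° = 39×10×5 cos 76° + 85.5×10×7.8 cos 76° → N_wall = 214.9 N.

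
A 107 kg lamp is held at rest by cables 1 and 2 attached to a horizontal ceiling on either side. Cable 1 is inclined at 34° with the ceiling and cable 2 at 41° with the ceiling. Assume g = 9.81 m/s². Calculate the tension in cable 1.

T_1 ≈ 820 N

Weight W = 107 × 9.81 = 1050 N acts straight down.
Horizontal: T_1 cos 34° = T_2 cos 41°  →  T_2 = 1.098 T_1.
Vertical: T_1 sin 34° + T_2 sin 41° = 1050.
Substituting the horizontal relation into the vertical equation gives 1.28 T_1 = 1050, so T_1 = 820.1 N.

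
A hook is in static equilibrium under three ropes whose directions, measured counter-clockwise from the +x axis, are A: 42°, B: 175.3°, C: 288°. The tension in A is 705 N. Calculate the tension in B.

T_B ≈ 698 N

Resolve: ΣF_x = 705 cos 42° + T_B cos 175.3° + T_C cos 288° = 0.
        ΣF_y = 705 sin 42° + T_B sin 175.3° + T_C sin 288° = 0.
The known terms sum to (523.9, 471.7) N, so -0.9966 T_B + 0.3090 T_C = -523.9 and 0.0819 T_B − 0.9511 T_C = -471.7.
Solving simultaneously: T_B = 698.1 N, T_C = 556.2 N.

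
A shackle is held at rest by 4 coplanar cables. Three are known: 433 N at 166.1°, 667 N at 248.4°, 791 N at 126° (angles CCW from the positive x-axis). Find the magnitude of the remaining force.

Sum the known components: ΣF_x = -1131 N, ΣF_y = 123.8 N.
For equilibrium the remaining force must supply (−ΣF_x, −ΣF_y) = (1131, -123.8) N.
Magnitude = √((1131)² + (-123.8)²) = 1138 N; direction = atan2(-123.8, 1131) = 353.8°.

F ≈ 1140 N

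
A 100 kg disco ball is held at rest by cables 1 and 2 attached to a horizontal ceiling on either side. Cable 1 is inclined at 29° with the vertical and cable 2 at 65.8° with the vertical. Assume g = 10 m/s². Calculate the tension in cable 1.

T_1 ≈ 915 N

Angles from the horizontal: cable 1 is 90° − 29° = 61°, cable 2 is 90° − 65.8° = 24.2°.
Weight W = 100 × 10 = 1000 N acts straight down.
Horizontal: T_1 cos 61° = T_2 cos 24.2°  →  T_2 = 0.5315 T_1.
Vertical: T_1 sin 61° + T_2 sin 24.2° = 1000.
Substituting the horizontal relation into the vertical equation gives 1.093 T_1 = 1000, so T_1 = 915.3 N.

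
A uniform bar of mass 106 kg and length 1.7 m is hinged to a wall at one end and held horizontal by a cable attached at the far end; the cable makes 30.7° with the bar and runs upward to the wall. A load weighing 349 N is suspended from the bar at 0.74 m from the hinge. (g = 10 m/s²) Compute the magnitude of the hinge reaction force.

|H| ≈ 1360 N

Take torques about the hinge: T sin 30.7° · 1.7 = 106×10×0.85 + 349×0.74 = 1159.3 N·m.
So T = 1159.3 / (0.5105 × 1.7) = 1335.7 N.
ΣF_x = 0: H_x = T cos 30.7° = 1148.5 N.
ΣF_y = 0: H_y = (106×10 + 349) − T sin 30.7° = 1409 − 681.92 = 727.08 N.
|H| = √(H_x² + H_y²) = √((1148.5)² + (727.08)²) = 1359.3 N.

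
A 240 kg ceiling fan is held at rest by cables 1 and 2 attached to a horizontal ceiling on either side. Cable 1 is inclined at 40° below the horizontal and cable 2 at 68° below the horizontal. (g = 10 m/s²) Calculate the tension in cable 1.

Weight W = 240 × 10 = 2400 N acts straight down.
Horizontal: T_1 cos 40° = T_2 cos 68°  →  T_2 = 2.045 T_1.
Vertical: T_1 sin 40° + T_2 sin 68° = 2400.
Substituting the horizontal relation into the vertical equation gives 2.539 T_1 = 2400, so T_1 = 945.3 N.

T_1 ≈ 945 N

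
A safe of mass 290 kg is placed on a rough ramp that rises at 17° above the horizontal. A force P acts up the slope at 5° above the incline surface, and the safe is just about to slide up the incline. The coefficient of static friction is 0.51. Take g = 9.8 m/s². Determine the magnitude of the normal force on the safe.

N ≈ 2530 N

On the verge of sliding up the incline, friction equals μN and acts down the slope.
Perpendicular: N + P sin 5° = W cos 17° = 2718 N.
Along incline: P cos 5° = W sin 17° + μN  with W sin 17° = 830.9 N.
Solving the pair for P and N: P = 2130 N, N = 2532 N (and f = μN = 1291 N).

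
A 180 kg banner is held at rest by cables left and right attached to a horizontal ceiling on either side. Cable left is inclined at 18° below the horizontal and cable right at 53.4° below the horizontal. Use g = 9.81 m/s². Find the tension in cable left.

Weight W = 180 × 9.81 = 1766 N acts straight down.
Horizontal: T_left cos 18° = T_right cos 53.4°  →  T_right = 1.595 T_left.
Vertical: T_left sin 18° + T_right sin 53.4° = 1766.
Substituting the horizontal relation into the vertical equation gives 1.59 T_left = 1766, so T_left = 1111 N.

T_left ≈ 1110 N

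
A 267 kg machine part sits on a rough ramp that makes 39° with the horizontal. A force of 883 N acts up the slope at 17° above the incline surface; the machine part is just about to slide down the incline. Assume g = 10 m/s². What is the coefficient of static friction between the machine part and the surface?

μ ≈ 0.460

On the verge of sliding down the incline, friction is at its maximum μN and acts up the slope.
Perpendicular to incline: N = W cos 39° − P sin 17° = 2075 − 258.2 = 1817 N.
Along incline: P cos 17° + μN = W sin 39° → μ = (W sin 39° − P cos 17°) / N = 0.4601.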